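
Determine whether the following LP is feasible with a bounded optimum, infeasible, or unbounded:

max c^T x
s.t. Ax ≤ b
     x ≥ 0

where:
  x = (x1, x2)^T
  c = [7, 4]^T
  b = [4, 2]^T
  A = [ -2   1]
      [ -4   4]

Unbounded (objective can increase without bound)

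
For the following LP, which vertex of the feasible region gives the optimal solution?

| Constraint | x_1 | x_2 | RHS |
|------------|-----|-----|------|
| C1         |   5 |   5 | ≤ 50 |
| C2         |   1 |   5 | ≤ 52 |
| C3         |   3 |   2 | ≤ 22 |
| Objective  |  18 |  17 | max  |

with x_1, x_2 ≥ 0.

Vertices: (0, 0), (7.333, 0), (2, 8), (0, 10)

Evaluate the objective at each vertex of the feasible region:
  z(0, 0) = 0
  z(7.333, 0) = 132
  z(2, 8) = 172  ←
  z(0, 10) = 170
The maximum is at x_1 = 2, x_2 = 8.

(2, 8)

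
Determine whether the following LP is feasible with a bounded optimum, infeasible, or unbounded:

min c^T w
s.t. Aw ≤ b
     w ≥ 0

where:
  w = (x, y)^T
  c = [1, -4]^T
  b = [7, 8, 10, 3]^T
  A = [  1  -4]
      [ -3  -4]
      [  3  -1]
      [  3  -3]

Unbounded (objective can decrease without bound)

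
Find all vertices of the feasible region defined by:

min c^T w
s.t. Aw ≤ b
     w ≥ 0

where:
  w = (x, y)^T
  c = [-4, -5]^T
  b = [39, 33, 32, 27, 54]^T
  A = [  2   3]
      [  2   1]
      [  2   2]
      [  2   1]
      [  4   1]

(0, 0), (13.5, 0), (11, 5), (9, 7), (0, 13)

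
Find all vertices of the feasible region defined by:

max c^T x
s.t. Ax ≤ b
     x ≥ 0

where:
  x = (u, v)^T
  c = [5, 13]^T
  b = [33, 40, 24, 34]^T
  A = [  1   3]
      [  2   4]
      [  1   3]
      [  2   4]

(0, 0), (17, 0), (3, 7), (0, 8)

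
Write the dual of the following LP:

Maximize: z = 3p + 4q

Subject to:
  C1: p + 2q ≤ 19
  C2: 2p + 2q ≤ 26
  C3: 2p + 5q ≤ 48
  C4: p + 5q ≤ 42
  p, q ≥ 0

Primal max cᵀx s.t. Ax ≤ b, x ≥ 0  →  Dual min bᵀy s.t. Aᵀy ≥ c, y ≥ 0.

Minimize: z = 19y1 + 26y2 + 48y3 + 42y4

Subject to:
  y1 + 2y2 + 2y3 + y4 ≥ 3
  2y1 + 2y2 + 5y3 + 5y4 ≥ 4
  y1, y2, y3, y4 ≥ 0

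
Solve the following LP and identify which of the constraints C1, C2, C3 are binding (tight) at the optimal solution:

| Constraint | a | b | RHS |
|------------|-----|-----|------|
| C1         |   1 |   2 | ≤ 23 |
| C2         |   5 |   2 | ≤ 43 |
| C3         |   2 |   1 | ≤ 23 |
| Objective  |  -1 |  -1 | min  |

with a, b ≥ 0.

At a = 5, b = 9, compute slack b - a·x for each constraint:
  C1: 23 − 23 = 0  (binding)
  C2: 43 − 43 = 0  (binding)
  C3: 23 − 19 = 4  (slack)

Optimal: a = 5, b = 9
Binding: C1, C2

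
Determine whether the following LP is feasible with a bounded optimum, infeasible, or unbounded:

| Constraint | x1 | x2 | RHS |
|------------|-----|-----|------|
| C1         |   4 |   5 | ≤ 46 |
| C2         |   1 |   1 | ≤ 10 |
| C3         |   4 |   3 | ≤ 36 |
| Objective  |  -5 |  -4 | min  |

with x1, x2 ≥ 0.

Feasible with a bounded optimal solution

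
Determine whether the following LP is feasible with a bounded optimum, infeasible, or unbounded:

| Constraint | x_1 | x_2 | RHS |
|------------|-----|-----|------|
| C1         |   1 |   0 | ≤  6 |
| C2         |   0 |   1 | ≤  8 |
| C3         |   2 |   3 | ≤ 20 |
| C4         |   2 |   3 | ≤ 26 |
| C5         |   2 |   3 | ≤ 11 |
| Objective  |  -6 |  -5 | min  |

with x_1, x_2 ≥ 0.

Feasible with a bounded optimal solution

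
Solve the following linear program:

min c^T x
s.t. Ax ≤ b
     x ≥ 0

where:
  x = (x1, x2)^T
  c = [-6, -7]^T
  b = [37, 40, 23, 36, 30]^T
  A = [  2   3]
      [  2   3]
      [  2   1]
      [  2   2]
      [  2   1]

Evaluate the objective at each vertex of the feasible region:
  z(0, 0) = 0
  z(11.5, 0) = -69
  z(8, 7) = -97  ←
  z(0, 12.33) = -86.33
The minimum is at x1 = 8, x2 = 7.

x1 = 8, x2 = 7, z = -97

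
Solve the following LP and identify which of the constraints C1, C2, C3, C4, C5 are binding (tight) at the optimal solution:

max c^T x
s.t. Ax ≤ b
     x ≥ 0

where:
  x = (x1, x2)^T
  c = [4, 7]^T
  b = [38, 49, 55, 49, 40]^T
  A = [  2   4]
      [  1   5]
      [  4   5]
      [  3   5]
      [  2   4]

At x1 = 3, x2 = 8, compute slack b - a·x for each constraint:
  C1: 38 − 38 = 0  (binding)
  C2: 49 − 43 = 6  (slack)
  C3: 55 − 52 = 3  (slack)
  C4: 49 − 49 = 0  (binding)
  C5: 40 − 38 = 2  (slack)

Optimal: x1 = 3, x2 = 8
Binding: C1, C4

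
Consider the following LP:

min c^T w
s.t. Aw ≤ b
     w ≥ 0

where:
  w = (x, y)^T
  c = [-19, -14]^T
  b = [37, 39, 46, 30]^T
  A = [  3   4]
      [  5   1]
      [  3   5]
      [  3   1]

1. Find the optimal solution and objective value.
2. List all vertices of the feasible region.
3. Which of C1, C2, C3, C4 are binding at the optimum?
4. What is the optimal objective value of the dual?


1. x = 7, y = 4, z = -189
2. (0, 0), (7.8, 0), (7, 4), (0.3333, 9), (0, 9.2)
3. C1, C2
4. -189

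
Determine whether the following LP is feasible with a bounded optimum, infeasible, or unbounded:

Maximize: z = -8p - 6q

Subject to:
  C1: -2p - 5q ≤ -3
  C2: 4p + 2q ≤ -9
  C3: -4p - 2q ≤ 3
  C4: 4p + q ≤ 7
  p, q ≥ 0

Infeasible (no feasible solution exists)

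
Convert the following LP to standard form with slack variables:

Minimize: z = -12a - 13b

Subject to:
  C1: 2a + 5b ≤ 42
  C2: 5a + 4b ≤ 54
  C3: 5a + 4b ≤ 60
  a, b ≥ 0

min z = -12a - 13b

s.t.
  2a + 5b + s1 = 42
  5a + 4b + s2 = 54
  5a + 4b + s3 = 60
  a, b, s1, s2, s3 ≥ 0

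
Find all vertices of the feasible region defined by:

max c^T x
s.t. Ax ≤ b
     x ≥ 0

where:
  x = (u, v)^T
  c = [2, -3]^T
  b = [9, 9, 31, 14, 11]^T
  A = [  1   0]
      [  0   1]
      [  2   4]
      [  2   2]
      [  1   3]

(0, 0), (7, 0), (5, 2), (0, 3.667)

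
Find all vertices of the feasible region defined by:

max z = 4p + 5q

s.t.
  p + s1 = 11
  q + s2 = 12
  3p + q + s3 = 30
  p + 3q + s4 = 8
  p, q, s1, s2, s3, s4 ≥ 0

(0, 0), (8, 0), (0, 2.667)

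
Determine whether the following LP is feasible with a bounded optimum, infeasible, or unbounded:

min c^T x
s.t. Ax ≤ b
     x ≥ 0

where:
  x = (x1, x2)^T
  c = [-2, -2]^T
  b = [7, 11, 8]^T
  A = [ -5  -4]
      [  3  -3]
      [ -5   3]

Unbounded (objective can decrease without bound)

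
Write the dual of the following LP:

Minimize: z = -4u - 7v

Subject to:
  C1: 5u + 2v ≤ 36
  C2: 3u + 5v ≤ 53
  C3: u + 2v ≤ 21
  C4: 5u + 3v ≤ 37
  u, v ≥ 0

Primal min cᵀx s.t. Ax ≤ b, x ≥ 0  →  Dual max −bᵀy s.t. Aᵀy ≥ −c, y ≥ 0.

Maximize: z = -36y1 - 53y2 - 21y3 - 37y4

Subject to:
  5y1 + 3y2 + y3 + 5y4 ≥ 4
  2y1 + 5y2 + 2y3 + 3y4 ≥ 7
  y1, y2, y3, y4 ≥ 0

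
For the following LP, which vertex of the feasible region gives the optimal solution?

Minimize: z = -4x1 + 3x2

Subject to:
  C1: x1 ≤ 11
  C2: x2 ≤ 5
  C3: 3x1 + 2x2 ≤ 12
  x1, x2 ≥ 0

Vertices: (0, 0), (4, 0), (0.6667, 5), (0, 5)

Evaluate the objective at each vertex of the feasible region:
  z(0, 0) = 0
  z(4, 0) = -16  ←
  z(0.6667, 5) = 12.33
  z(0, 5) = 15
The minimum is at x1 = 4, x2 = 0.

(4, 0)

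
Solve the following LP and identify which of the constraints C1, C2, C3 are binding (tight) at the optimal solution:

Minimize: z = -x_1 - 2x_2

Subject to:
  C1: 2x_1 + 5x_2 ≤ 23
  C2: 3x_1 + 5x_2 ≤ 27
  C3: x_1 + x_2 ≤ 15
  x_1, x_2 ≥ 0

At x_1 = 4, x_2 = 3, compute slack b - a·x for each constraint:
  C1: 23 − 23 = 0  (binding)
  C2: 27 − 27 = 0  (binding)
  C3: 15 − 7 = 8  (slack)

Optimal: x_1 = 4, x_2 = 3
Binding: C1, C2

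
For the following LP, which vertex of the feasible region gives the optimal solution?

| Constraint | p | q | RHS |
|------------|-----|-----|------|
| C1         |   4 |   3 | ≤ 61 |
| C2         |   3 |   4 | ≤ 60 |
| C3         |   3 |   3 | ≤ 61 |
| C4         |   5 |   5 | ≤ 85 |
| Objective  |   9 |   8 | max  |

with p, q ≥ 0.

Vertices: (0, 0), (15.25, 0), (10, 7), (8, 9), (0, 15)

Evaluate the objective at each vertex of the feasible region:
  z(0, 0) = 0
  z(15.25, 0) = 137.2
  z(10, 7) = 146  ←
  z(8, 9) = 144
  z(0, 15) = 120
The maximum is at p = 10, q = 7.

(10, 7)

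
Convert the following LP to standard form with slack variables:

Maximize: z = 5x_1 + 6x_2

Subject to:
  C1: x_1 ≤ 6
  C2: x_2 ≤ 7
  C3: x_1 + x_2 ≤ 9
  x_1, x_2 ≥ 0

max z = 5x_1 + 6x_2

s.t.
  x_1 + s1 = 6
  x_2 + s2 = 7
  x_1 + x_2 + s3 = 9
  x_1, x_2, s1, s2, s3 ≥ 0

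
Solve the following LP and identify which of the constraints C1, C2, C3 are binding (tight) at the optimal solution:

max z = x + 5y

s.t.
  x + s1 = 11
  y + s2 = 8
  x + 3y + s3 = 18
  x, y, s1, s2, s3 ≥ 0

At x = 0, y = 6, compute slack b - a·x for each constraint:
  C1: 11 − 0 = 11  (slack)
  C2: 8 − 6 = 2  (slack)
  C3: 18 − 18 = 0  (binding)

Optimal: x = 0, y = 6
Binding: C3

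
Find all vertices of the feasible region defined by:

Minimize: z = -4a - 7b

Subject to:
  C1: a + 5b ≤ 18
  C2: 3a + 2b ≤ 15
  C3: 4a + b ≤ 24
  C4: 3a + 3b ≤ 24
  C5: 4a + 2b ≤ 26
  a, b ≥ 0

(0, 0), (5, 0), (3, 3), (0, 3.6)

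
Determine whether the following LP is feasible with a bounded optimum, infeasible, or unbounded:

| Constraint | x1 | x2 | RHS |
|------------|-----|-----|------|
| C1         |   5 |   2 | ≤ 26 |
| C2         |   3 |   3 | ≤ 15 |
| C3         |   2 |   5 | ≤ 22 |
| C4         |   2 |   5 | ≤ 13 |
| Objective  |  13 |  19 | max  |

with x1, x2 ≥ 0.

Feasible with a bounded optimal solution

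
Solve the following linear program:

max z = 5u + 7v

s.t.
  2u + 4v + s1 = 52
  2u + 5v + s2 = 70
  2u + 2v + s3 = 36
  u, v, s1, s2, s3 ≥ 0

Evaluate the objective at each vertex of the feasible region:
  z(0, 0) = 0
  z(18, 0) = 90
  z(10, 8) = 106  ←
  z(0, 13) = 91
The maximum is at u = 10, v = 8.

u = 10, v = 8, z = 106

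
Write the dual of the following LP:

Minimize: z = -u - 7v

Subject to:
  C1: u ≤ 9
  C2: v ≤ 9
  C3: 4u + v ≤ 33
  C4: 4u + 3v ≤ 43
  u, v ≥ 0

Primal min cᵀx s.t. Ax ≤ b, x ≥ 0  →  Dual max −bᵀy s.t. Aᵀy ≥ −c, y ≥ 0.

Maximize: z = -9y1 - 9y2 - 33y3 - 43y4

Subject to:
  y1 + 4y3 + 4y4 ≥ 1
  y2 + y3 + 3y4 ≥ 7
  y1, y2, y3, y4 ≥ 0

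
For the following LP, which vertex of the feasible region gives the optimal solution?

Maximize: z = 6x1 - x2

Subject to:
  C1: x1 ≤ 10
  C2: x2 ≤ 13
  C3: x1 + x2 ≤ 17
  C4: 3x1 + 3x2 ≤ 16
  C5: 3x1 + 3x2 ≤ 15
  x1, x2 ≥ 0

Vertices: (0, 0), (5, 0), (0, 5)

Evaluate the objective at each vertex of the feasible region:
  z(0, 0) = 0
  z(5, 0) = 30  ←
  z(0, 5) = -5
The maximum is at x1 = 5, x2 = 0.

(5, 0)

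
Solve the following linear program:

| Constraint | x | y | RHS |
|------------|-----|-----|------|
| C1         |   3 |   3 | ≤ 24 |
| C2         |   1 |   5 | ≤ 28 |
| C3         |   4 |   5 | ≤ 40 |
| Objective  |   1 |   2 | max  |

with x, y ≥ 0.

Evaluate the objective at each vertex of the feasible region:
  z(0, 0) = 0
  z(8, 0) = 8
  z(3, 5) = 13  ←
  z(0, 5.6) = 11.2
The maximum is at x = 3, y = 5.

x = 3, y = 5, z = 13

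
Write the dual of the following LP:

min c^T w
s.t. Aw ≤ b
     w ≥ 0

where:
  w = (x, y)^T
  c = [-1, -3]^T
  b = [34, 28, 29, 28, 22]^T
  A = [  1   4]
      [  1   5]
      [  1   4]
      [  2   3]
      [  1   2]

Primal min cᵀx s.t. Ax ≤ b, x ≥ 0  →  Dual max −bᵀy s.t. Aᵀy ≥ −c, y ≥ 0.

Maximize: z = -34y1 - 28y2 - 29y3 - 28y4 - 22y5

Subject to:
  y1 + y2 + y3 + 2y4 + y5 ≥ 1
  4y1 + 5y2 + 4y3 + 3y4 + 2y5 ≥ 3
  y1, y2, y3, y4, y5 ≥ 0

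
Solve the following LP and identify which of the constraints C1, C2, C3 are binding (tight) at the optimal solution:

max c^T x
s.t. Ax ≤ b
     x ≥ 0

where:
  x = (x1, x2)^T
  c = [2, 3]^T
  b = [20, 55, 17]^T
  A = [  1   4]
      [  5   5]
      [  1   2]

At x1 = 8, x2 = 3, compute slack b - a·x for each constraint:
  C1: 20 − 20 = 0  (binding)
  C2: 55 − 55 = 0  (binding)
  C3: 17 − 14 = 3  (slack)

Optimal: x1 = 8, x2 = 3
Binding: C1, C2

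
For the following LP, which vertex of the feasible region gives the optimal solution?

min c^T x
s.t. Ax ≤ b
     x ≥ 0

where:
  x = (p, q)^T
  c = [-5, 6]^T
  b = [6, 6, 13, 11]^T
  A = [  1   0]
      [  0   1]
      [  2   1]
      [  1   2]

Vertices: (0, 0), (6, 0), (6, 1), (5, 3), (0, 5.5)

Evaluate the objective at each vertex of the feasible region:
  z(0, 0) = 0
  z(6, 0) = -30  ←
  z(6, 1) = -24
  z(5, 3) = -7
  z(0, 5.5) = 33
The minimum is at p = 6, q = 0.

(6, 0)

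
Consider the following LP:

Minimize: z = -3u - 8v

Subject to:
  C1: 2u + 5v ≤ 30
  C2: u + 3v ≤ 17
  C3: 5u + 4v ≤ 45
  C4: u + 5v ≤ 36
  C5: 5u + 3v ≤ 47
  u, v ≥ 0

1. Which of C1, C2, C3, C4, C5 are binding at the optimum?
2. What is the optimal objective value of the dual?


1. C1, C2
2. -47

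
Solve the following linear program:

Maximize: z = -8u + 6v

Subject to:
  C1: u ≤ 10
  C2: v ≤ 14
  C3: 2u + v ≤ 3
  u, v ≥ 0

Evaluate the objective at each vertex of the feasible region:
  z(0, 0) = 0
  z(1.5, 0) = -12
  z(0, 3) = 18  ←
The maximum is at u = 0, v = 3.

u = 0, v = 3, z = 18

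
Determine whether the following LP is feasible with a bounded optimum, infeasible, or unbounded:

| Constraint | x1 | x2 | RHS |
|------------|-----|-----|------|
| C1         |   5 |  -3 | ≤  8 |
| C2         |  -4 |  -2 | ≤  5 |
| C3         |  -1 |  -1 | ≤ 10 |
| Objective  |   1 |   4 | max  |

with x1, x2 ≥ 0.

Unbounded (objective can increase without bound)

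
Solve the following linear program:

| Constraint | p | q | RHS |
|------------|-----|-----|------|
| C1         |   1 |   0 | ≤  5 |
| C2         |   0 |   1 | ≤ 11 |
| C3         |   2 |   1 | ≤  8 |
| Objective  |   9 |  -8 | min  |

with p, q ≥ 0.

Evaluate the objective at each vertex of the feasible region:
  z(0, 0) = 0
  z(4, 0) = 36
  z(0, 8) = -64  ←
The minimum is at p = 0, q = 8.

p = 0, q = 8, z = -64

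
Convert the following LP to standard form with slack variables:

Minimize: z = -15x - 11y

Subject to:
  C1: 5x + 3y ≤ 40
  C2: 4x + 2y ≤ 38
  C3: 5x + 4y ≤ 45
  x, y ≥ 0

min z = -15x - 11y

s.t.
  5x + 3y + s1 = 40
  4x + 2y + s2 = 38
  5x + 4y + s3 = 45
  x, y, s1, s2, s3 ≥ 0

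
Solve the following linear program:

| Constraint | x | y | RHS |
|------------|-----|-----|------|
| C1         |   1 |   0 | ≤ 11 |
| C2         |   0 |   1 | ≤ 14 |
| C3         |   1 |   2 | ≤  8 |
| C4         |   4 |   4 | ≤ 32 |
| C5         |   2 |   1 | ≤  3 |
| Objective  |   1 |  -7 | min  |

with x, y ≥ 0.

Evaluate the objective at each vertex of the feasible region:
  z(0, 0) = 0
  z(1.5, 0) = 1.5
  z(0, 3) = -21  ←
The minimum is at x = 0, y = 3.

x = 0, y = 3, z = -21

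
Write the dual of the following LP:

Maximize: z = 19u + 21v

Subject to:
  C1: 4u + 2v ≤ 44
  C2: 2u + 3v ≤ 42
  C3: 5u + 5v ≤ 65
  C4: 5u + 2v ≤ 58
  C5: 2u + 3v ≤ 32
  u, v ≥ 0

Primal max cᵀx s.t. Ax ≤ b, x ≥ 0  →  Dual min bᵀy s.t. Aᵀy ≥ c, y ≥ 0.

Minimize: z = 44y1 + 42y2 + 65y3 + 58y4 + 32y5

Subject to:
  4y1 + 2y2 + 5y3 + 5y4 + 2y5 ≥ 19
  2y1 + 3y2 + 5y3 + 2y4 + 3y5 ≥ 21
  y1, y2, y3, y4, y5 ≥ 0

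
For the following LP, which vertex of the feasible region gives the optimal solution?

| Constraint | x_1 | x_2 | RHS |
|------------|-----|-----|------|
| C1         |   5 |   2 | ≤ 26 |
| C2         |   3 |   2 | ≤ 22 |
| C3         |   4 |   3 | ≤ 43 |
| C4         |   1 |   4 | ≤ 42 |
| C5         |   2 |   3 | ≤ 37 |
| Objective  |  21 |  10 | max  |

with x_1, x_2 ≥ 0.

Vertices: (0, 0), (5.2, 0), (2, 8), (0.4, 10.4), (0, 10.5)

Evaluate the objective at each vertex of the feasible region:
  z(0, 0) = 0
  z(5.2, 0) = 109.2
  z(2, 8) = 122  ←
  z(0.4, 10.4) = 112.4
  z(0, 10.5) = 105
The maximum is at x_1 = 2, x_2 = 8.

(2, 8)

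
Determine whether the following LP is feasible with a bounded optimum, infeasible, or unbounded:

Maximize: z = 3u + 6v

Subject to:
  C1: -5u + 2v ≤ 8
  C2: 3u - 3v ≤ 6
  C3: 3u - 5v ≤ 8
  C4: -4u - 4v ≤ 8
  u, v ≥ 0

Unbounded (objective can increase without bound)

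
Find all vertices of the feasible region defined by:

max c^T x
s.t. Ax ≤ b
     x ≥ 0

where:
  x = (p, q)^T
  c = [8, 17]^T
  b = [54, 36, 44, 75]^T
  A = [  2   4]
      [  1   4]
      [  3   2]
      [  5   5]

(0, 0), (14.67, 0), (14, 1), (8, 7), (0, 9)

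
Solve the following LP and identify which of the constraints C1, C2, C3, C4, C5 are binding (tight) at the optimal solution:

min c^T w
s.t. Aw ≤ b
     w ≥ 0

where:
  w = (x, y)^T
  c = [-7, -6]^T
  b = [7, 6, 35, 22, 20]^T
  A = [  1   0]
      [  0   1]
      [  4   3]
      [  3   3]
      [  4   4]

At x = 5, y = 0, compute slack b - a·x for each constraint:
  C1: 7 − 5 = 2  (slack)
  C2: 6 − 0 = 6  (slack)
  C3: 35 − 20 = 15  (slack)
  C4: 22 − 15 = 7  (slack)
  C5: 20 − 20 = 0  (binding)

Optimal: x = 5, y = 0
Binding: C5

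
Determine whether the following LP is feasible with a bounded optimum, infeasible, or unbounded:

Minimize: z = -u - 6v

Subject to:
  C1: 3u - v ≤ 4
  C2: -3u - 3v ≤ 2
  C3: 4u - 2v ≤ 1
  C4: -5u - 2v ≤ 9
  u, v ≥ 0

Unbounded (objective can decrease without bound)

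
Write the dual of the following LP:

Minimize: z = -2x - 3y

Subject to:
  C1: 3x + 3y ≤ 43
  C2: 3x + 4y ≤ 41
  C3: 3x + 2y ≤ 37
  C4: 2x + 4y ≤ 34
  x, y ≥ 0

Primal min cᵀx s.t. Ax ≤ b, x ≥ 0  →  Dual max −bᵀy s.t. Aᵀy ≥ −c, y ≥ 0.

Maximize: z = -43y1 - 41y2 - 37y3 - 34y4

Subject to:
  3y1 + 3y2 + 3y3 + 2y4 ≥ 2
  3y1 + 4y2 + 2y3 + 4y4 ≥ 3
  y1, y2, y3, y4 ≥ 0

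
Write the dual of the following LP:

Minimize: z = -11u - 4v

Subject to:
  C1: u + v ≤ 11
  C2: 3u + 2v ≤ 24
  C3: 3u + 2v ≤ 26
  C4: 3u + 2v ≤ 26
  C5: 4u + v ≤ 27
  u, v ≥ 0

Primal min cᵀx s.t. Ax ≤ b, x ≥ 0  →  Dual max −bᵀy s.t. Aᵀy ≥ −c, y ≥ 0.

Maximize: z = -11y1 - 24y2 - 26y3 - 26y4 - 27y5

Subject to:
  y1 + 3y2 + 3y3 + 3y4 + 4y5 ≥ 11
  y1 + 2y2 + 2y3 + 2y4 + y5 ≥ 4
  y1, y2, y3, y4, y5 ≥ 0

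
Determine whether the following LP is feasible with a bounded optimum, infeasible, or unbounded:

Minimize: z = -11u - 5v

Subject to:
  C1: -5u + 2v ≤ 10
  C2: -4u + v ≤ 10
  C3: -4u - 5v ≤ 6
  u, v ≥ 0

Unbounded (objective can decrease without bound)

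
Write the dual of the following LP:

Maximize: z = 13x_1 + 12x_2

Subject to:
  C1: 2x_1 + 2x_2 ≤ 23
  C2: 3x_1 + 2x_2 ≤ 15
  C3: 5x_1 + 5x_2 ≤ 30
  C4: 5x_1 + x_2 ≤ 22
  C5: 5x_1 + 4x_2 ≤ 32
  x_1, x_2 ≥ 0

Primal max cᵀx s.t. Ax ≤ b, x ≥ 0  →  Dual min bᵀy s.t. Aᵀy ≥ c, y ≥ 0.

Minimize: z = 23y1 + 15y2 + 30y3 + 22y4 + 32y5

Subject to:
  2y1 + 3y2 + 5y3 + 5y4 + 5y5 ≥ 13
  2y1 + 2y2 + 5y3 + y4 + 4y5 ≥ 12
  y1, y2, y3, y4, y5 ≥ 0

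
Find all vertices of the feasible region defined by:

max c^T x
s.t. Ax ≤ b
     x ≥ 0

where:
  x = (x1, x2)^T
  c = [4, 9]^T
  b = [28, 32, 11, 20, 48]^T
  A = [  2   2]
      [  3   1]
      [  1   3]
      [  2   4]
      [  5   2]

(0, 0), (9.6, 0), (9.5, 0.25), (8, 1), (0, 3.667)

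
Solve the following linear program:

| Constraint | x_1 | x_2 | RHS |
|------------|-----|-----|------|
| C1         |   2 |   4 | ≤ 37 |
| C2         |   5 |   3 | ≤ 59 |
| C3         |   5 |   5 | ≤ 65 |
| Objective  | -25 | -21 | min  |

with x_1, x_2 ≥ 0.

Evaluate the objective at each vertex of the feasible region:
  z(0, 0) = 0
  z(11.8, 0) = -295
  z(10, 3) = -313  ←
  z(7.5, 5.5) = -303
  z(0, 9.25) = -194.2
The minimum is at x_1 = 10, x_2 = 3.

x_1 = 10, x_2 = 3, z = -313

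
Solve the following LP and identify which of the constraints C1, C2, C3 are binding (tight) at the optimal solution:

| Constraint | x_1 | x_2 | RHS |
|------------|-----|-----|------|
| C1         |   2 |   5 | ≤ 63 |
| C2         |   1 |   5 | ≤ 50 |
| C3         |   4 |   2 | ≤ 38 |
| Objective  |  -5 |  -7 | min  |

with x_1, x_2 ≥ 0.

At x_1 = 5, x_2 = 9, compute slack b - a·x for each constraint:
  C1: 63 − 55 = 8  (slack)
  C2: 50 − 50 = 0  (binding)
  C3: 38 − 38 = 0  (binding)

Optimal: x_1 = 5, x_2 = 9
Binding: C2, C3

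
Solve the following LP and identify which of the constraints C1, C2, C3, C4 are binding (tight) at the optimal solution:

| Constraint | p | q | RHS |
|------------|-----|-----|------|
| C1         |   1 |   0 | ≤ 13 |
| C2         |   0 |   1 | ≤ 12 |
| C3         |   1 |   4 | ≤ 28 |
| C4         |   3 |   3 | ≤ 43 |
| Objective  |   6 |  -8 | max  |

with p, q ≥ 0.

At p = 13, q = 0, compute slack b - a·x for each constraint:
  C1: 13 − 13 = 0  (binding)
  C2: 12 − 0 = 12  (slack)
  C3: 28 − 13 = 15  (slack)
  C4: 43 − 39 = 4  (slack)

Optimal: p = 13, q = 0
Binding: C1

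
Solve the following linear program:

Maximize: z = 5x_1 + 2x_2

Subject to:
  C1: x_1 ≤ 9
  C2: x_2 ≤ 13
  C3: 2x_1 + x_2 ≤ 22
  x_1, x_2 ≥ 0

Evaluate the objective at each vertex of the feasible region:
  z(0, 0) = 0
  z(9, 0) = 45
  z(9, 4) = 53  ←
  z(4.5, 13) = 48.5
  z(0, 13) = 26
The maximum is at x_1 = 9, x_2 = 4.

x_1 = 9, x_2 = 4, z = 53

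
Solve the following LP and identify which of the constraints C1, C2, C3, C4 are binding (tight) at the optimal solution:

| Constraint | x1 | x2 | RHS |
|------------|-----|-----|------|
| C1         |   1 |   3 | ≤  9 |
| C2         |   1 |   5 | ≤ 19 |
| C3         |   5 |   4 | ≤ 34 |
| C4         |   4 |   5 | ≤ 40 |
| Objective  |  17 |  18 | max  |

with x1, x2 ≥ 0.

At x1 = 6, x2 = 1, compute slack b - a·x for each constraint:
  C1: 9 − 9 = 0  (binding)
  C2: 19 − 11 = 8  (slack)
  C3: 34 − 34 = 0  (binding)
  C4: 40 − 29 = 11  (slack)

Optimal: x1 = 6, x2 = 1
Binding: C1, C3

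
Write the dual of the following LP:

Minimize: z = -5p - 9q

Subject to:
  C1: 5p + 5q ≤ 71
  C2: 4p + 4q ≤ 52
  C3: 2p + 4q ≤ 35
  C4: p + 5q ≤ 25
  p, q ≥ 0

Primal min cᵀx s.t. Ax ≤ b, x ≥ 0  →  Dual max −bᵀy s.t. Aᵀy ≥ −c, y ≥ 0.

Maximize: z = -71y1 - 52y2 - 35y3 - 25y4

Subject to:
  5y1 + 4y2 + 2y3 + y4 ≥ 5
  5y1 + 4y2 + 4y3 + 5y4 ≥ 9
  y1, y2, y3, y4 ≥ 0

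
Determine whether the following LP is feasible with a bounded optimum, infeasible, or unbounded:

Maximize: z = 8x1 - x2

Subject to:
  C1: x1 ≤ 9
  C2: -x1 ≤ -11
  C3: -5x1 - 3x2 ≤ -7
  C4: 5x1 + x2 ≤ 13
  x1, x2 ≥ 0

Infeasible (no feasible solution exists)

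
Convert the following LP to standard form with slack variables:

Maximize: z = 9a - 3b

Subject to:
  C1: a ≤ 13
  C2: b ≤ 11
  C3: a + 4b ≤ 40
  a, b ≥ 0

max z = 9a - 3b

s.t.
  a + s1 = 13
  b + s2 = 11
  a + 4b + s3 = 40
  a, b, s1, s2, s3 ≥ 0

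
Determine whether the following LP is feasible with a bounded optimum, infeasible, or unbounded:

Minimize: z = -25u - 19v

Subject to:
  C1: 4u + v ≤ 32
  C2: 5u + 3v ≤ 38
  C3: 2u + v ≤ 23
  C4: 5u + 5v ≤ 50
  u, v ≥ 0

Feasible with a bounded optimal solution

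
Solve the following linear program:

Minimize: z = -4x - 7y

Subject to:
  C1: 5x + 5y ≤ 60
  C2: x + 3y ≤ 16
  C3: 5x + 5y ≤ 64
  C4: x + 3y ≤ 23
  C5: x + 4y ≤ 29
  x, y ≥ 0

Evaluate the objective at each vertex of the feasible region:
  z(0, 0) = 0
  z(12, 0) = -48
  z(10, 2) = -54  ←
  z(0, 5.333) = -37.33
The minimum is at x = 10, y = 2.

x = 10, y = 2, z = -54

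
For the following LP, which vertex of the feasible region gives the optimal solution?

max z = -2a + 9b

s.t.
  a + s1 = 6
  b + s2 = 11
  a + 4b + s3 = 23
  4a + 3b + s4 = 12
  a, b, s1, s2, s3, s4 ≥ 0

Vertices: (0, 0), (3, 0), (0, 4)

Evaluate the objective at each vertex of the feasible region:
  z(0, 0) = 0
  z(3, 0) = -6
  z(0, 4) = 36  ←
The maximum is at a = 0, b = 4.

(0, 4)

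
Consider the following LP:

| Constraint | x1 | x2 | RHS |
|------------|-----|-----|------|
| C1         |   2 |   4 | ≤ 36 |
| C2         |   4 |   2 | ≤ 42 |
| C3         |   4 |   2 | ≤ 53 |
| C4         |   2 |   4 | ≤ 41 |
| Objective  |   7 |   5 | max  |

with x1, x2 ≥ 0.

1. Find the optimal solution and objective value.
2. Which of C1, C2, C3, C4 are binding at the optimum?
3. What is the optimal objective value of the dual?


1. x1 = 8, x2 = 5, z = 81
2. C1, C2
3. 81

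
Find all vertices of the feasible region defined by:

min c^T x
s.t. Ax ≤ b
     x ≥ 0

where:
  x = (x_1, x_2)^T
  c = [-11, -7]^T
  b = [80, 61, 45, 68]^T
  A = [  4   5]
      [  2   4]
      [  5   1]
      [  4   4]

(0, 0), (9, 0), (7, 10), (5, 12), (2.5, 14), (0, 15.25)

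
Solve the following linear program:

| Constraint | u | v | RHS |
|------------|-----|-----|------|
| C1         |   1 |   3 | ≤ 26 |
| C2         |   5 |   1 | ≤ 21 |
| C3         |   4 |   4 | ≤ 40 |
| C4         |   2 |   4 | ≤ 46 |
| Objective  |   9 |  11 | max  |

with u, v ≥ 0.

Evaluate the objective at each vertex of the feasible region:
  z(0, 0) = 0
  z(4.2, 0) = 37.8
  z(2.75, 7.25) = 104.5
  z(2, 8) = 106  ←
  z(0, 8.667) = 95.33
The maximum is at u = 2, v = 8.

u = 2, v = 8, z = 106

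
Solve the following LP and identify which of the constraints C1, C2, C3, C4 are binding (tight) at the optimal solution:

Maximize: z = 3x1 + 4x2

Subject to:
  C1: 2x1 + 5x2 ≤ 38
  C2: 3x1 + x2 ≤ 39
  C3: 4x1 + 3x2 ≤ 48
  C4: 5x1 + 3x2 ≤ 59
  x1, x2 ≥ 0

At x1 = 9, x2 = 4, compute slack b - a·x for each constraint:
  C1: 38 − 38 = 0  (binding)
  C2: 39 − 31 = 8  (slack)
  C3: 48 − 48 = 0  (binding)
  C4: 59 − 57 = 2  (slack)

Optimal: x1 = 9, x2 = 4
Binding: C1, C3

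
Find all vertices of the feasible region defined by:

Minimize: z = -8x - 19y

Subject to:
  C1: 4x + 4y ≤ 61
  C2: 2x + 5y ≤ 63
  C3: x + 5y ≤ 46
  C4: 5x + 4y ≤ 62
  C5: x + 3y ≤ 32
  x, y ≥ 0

(0, 0), (12.4, 0), (6, 8), (0, 9.2)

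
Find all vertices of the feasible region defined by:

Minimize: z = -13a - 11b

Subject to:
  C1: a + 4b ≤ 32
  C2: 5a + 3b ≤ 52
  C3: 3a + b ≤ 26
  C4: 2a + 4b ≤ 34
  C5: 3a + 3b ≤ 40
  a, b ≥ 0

(0, 0), (8.667, 0), (7, 5), (2, 7.5), (0, 8)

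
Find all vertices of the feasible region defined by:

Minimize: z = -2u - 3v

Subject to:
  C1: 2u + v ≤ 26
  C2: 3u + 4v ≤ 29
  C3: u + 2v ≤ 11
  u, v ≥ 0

(0, 0), (9.667, 0), (7, 2), (0, 5.5)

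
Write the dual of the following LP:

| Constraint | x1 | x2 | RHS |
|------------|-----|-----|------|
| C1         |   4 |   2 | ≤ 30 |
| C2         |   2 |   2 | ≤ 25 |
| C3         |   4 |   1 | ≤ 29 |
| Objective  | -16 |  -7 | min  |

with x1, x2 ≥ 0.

Primal min cᵀx s.t. Ax ≤ b, x ≥ 0  →  Dual max −bᵀy s.t. Aᵀy ≥ −c, y ≥ 0.

Maximize: z = -30y1 - 25y2 - 29y3

Subject to:
  4y1 + 2y2 + 4y3 ≥ 16
  2y1 + 2y2 + y3 ≥ 7
  y1, y2, y3 ≥ 0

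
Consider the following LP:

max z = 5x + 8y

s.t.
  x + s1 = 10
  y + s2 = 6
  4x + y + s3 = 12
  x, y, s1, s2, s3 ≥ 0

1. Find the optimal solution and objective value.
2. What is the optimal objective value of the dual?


1. x = 1.5, y = 6, z = 55.5
2. 55.5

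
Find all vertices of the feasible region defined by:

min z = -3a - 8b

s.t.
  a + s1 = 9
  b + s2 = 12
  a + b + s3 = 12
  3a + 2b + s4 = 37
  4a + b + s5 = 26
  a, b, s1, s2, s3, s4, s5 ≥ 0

(0, 0), (6.5, 0), (4.667, 7.333), (0, 12)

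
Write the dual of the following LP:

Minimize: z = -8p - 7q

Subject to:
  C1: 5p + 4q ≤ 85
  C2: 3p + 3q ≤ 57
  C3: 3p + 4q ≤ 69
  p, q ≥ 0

Primal min cᵀx s.t. Ax ≤ b, x ≥ 0  →  Dual max −bᵀy s.t. Aᵀy ≥ −c, y ≥ 0.

Maximize: z = -85y1 - 57y2 - 69y3

Subject to:
  5y1 + 3y2 + 3y3 ≥ 8
  4y1 + 3y2 + 4y3 ≥ 7
  y1, y2, y3 ≥ 0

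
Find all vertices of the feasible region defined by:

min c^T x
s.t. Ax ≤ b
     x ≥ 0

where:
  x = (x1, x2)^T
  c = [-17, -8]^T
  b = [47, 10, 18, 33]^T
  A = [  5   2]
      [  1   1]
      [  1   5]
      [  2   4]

(0, 0), (9.4, 0), (9, 1), (8, 2), (0, 3.6)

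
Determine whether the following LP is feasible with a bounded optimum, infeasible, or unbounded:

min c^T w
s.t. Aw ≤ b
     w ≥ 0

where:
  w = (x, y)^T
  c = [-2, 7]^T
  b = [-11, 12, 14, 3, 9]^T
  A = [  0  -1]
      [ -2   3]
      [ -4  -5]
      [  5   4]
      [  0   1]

Infeasible (no feasible solution exists)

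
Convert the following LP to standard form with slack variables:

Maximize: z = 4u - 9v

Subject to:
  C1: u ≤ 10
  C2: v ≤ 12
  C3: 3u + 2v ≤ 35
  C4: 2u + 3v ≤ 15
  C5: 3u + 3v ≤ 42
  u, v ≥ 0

max z = 4u - 9v

s.t.
  u + s1 = 10
  v + s2 = 12
  3u + 2v + s3 = 35
  2u + 3v + s4 = 15
  3u + 3v + s5 = 42
  u, v, s1, s2, s3, s4, s5 ≥ 0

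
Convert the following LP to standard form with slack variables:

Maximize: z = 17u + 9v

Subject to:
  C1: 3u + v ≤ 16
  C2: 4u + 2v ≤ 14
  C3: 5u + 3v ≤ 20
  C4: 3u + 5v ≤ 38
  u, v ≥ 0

max z = 17u + 9v

s.t.
  3u + v + s1 = 16
  4u + 2v + s2 = 14
  5u + 3v + s3 = 20
  3u + 5v + s4 = 38
  u, v, s1, s2, s3, s4 ≥ 0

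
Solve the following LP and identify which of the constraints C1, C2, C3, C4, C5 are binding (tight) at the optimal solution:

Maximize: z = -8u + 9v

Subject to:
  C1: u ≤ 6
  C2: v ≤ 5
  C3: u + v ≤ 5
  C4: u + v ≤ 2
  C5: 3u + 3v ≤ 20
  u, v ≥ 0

At u = 0, v = 2, compute slack b - a·x for each constraint:
  C1: 6 − 0 = 6  (slack)
  C2: 5 − 2 = 3  (slack)
  C3: 5 − 2 = 3  (slack)
  C4: 2 − 2 = 0  (binding)
  C5: 20 − 6 = 14  (slack)

Optimal: u = 0, v = 2
Binding: C4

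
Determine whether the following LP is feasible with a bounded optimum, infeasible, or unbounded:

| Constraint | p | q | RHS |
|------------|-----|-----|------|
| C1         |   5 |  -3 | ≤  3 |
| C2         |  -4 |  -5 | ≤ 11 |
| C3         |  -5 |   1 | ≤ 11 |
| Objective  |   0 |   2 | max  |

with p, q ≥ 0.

Unbounded (objective can increase without bound)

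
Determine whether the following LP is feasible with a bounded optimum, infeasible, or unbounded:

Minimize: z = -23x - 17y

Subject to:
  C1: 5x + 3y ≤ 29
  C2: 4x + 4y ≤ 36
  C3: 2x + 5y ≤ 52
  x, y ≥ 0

Feasible with a bounded optimal solution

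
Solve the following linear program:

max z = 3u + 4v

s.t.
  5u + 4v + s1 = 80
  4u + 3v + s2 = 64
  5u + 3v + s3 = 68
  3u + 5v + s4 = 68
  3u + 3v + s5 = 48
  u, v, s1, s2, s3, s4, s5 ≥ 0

Evaluate the objective at each vertex of the feasible region:
  z(0, 0) = 0
  z(13.6, 0) = 40.8
  z(10, 6) = 54
  z(6, 10) = 58  ←
  z(0, 13.6) = 54.4
The maximum is at u = 6, v = 10.

u = 6, v = 10, z = 58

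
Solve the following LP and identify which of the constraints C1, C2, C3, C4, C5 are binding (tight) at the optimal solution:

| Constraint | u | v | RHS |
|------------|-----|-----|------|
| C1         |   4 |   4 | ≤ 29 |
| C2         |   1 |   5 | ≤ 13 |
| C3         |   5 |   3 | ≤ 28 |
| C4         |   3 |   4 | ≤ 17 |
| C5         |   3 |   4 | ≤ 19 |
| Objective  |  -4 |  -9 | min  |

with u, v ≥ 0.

At u = 3, v = 2, compute slack b - a·x for each constraint:
  C1: 29 − 20 = 9  (slack)
  C2: 13 − 13 = 0  (binding)
  C3: 28 − 21 = 7  (slack)
  C4: 17 − 17 = 0  (binding)
  C5: 19 − 17 = 2  (slack)

Optimal: u = 3, v = 2
Binding: C2, C4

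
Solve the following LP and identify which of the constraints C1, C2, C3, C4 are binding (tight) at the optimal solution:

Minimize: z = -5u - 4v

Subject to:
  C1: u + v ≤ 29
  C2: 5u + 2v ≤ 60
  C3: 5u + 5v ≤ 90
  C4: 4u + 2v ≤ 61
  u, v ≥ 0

At u = 8, v = 10, compute slack b - a·x for each constraint:
  C1: 29 − 18 = 11  (slack)
  C2: 60 − 60 = 0  (binding)
  C3: 90 − 90 = 0  (binding)
  C4: 61 − 52 = 9  (slack)

Optimal: u = 8, v = 10
Binding: C2, C3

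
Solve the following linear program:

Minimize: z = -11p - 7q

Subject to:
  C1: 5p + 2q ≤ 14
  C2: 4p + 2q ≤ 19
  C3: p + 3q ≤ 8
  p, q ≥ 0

Evaluate the objective at each vertex of the feasible region:
  z(0, 0) = 0
  z(2.8, 0) = -30.8
  z(2, 2) = -36  ←
  z(0, 2.667) = -18.67
The minimum is at p = 2, q = 2.

p = 2, q = 2, z = -36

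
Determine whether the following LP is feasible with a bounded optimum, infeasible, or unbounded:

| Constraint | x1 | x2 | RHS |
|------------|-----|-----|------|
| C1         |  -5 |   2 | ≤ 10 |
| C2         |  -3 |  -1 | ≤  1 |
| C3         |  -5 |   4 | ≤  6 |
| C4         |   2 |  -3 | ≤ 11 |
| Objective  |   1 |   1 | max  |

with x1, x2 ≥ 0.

Unbounded (objective can increase without bound)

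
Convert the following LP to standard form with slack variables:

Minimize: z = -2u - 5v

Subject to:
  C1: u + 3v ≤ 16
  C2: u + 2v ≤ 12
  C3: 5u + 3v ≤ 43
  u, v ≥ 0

min z = -2u - 5v

s.t.
  u + 3v + s1 = 16
  u + 2v + s2 = 12
  5u + 3v + s3 = 43
  u, v, s1, s2, s3 ≥ 0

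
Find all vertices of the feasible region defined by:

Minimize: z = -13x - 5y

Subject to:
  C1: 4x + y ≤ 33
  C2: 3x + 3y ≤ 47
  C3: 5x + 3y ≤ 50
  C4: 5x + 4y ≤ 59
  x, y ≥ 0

(0, 0), (8.25, 0), (7, 5), (4.6, 9), (0, 14.75)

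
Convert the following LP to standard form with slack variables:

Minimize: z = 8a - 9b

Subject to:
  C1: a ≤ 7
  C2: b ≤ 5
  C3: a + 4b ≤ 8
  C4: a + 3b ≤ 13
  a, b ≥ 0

min z = 8a - 9b

s.t.
  a + s1 = 7
  b + s2 = 5
  a + 4b + s3 = 8
  a + 3b + s4 = 13
  a, b, s1, s2, s3, s4 ≥ 0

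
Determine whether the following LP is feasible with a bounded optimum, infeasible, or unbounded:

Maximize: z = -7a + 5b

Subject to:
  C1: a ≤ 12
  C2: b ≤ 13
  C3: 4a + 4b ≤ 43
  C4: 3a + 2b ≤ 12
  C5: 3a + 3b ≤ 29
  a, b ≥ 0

Feasible with a bounded optimal solution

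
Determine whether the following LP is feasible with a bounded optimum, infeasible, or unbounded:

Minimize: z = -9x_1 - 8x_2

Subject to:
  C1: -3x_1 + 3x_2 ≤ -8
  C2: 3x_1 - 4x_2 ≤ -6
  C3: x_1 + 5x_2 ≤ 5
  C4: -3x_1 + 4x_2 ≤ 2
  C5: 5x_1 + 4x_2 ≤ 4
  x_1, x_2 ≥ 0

Infeasible (no feasible solution exists)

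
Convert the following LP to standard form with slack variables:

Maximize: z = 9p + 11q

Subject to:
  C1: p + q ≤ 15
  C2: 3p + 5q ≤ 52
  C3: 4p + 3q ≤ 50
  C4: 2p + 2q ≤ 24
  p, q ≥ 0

max z = 9p + 11q

s.t.
  p + q + s1 = 15
  3p + 5q + s2 = 52
  4p + 3q + s3 = 50
  2p + 2q + s4 = 24
  p, q, s1, s2, s3, s4 ≥ 0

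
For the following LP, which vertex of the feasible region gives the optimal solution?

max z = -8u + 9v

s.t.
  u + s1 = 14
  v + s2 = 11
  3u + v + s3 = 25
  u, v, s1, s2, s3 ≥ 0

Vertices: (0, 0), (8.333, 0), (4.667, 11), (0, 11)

Evaluate the objective at each vertex of the feasible region:
  z(0, 0) = 0
  z(8.333, 0) = -66.67
  z(4.667, 11) = 61.67
  z(0, 11) = 99  ←
The maximum is at u = 0, v = 11.

(0, 11)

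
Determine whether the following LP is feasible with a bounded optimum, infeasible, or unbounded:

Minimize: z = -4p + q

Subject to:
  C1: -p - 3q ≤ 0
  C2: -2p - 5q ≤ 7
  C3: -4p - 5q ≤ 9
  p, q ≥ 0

Unbounded (objective can decrease without bound)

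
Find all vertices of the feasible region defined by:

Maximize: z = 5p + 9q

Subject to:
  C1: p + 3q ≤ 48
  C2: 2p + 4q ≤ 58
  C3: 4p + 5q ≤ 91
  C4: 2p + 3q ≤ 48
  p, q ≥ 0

(0, 0), (22.75, 0), (16.5, 5), (9, 10), (0, 14.5)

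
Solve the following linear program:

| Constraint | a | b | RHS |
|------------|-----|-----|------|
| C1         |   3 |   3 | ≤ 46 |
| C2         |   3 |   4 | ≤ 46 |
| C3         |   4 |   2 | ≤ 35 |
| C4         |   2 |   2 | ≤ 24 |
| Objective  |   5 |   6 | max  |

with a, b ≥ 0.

Evaluate the objective at each vertex of the feasible region:
  z(0, 0) = 0
  z(8.75, 0) = 43.75
  z(5.5, 6.5) = 66.5
  z(2, 10) = 70  ←
  z(0, 11.5) = 69
The maximum is at a = 2, b = 10.

a = 2, b = 10, z = 70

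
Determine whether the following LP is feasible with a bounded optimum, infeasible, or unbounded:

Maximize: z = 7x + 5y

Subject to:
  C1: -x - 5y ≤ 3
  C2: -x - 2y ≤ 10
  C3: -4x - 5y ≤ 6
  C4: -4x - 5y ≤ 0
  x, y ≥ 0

Unbounded (objective can increase without bound)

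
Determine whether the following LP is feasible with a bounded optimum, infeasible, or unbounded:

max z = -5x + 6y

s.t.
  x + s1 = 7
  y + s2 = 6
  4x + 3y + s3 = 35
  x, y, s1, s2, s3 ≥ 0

Feasible with a bounded optimal solution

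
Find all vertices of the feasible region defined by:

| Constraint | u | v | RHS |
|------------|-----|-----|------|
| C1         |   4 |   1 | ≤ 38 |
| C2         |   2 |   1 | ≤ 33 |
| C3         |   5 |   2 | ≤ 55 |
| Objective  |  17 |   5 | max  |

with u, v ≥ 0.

(0, 0), (9.5, 0), (7, 10), (0, 27.5)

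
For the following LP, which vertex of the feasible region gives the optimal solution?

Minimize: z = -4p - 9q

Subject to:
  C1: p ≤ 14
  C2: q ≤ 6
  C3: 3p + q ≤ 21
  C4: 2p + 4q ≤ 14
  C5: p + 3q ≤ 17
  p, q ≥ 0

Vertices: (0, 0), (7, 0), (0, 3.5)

Evaluate the objective at each vertex of the feasible region:
  z(0, 0) = 0
  z(7, 0) = -28
  z(0, 3.5) = -31.5  ←
The minimum is at p = 0, q = 3.5.

(0, 3.5)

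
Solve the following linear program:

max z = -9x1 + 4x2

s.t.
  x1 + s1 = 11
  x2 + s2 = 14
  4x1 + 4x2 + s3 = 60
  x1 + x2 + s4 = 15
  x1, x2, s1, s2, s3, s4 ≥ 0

Evaluate the objective at each vertex of the feasible region:
  z(0, 0) = 0
  z(11, 0) = -99
  z(11, 4) = -83
  z(1, 14) = 47
  z(0, 14) = 56  ←
The maximum is at x1 = 0, x2 = 14.

x1 = 0, x2 = 14, z = 56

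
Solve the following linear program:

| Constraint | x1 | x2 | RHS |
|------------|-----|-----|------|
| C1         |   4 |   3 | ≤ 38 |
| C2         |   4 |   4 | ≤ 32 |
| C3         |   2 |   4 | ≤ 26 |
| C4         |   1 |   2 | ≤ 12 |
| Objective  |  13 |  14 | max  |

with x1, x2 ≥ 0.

Evaluate the objective at each vertex of the feasible region:
  z(0, 0) = 0
  z(8, 0) = 104
  z(4, 4) = 108  ←
  z(0, 6) = 84
The maximum is at x1 = 4, x2 = 4.

x1 = 4, x2 = 4, z = 108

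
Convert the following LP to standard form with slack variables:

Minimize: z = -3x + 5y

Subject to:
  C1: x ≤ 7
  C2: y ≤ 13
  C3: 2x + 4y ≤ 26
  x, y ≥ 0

min z = -3x + 5y

s.t.
  x + s1 = 7
  y + s2 = 13
  2x + 4y + s3 = 26
  x, y, s1, s2, s3 ≥ 0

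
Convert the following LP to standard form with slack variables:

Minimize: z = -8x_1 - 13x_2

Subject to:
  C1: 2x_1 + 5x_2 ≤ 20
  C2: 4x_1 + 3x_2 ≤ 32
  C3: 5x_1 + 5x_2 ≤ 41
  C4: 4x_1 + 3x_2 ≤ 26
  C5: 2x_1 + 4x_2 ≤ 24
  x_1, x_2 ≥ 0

min z = -8x_1 - 13x_2

s.t.
  2x_1 + 5x_2 + s1 = 20
  4x_1 + 3x_2 + s2 = 32
  5x_1 + 5x_2 + s3 = 41
  4x_1 + 3x_2 + s4 = 26
  2x_1 + 4x_2 + s5 = 24
  x_1, x_2, s1, s2, s3, s4, s5 ≥ 0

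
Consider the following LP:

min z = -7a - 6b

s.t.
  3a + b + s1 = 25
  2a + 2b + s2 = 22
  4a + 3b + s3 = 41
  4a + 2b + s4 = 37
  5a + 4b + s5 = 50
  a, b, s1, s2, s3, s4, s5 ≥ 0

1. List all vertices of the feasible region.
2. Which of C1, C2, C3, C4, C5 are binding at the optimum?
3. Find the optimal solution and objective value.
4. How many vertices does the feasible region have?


1. (0, 0), (8.333, 0), (7.143, 3.571), (6, 5), (0, 11)
2. C2, C5
3. a = 6, b = 5, z = -72
4. 5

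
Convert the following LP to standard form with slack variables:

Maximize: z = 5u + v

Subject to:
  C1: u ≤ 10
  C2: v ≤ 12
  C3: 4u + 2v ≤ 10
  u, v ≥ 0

max z = 5u + v

s.t.
  u + s1 = 10
  v + s2 = 12
  4u + 2v + s3 = 10
  u, v, s1, s2, s3 ≥ 0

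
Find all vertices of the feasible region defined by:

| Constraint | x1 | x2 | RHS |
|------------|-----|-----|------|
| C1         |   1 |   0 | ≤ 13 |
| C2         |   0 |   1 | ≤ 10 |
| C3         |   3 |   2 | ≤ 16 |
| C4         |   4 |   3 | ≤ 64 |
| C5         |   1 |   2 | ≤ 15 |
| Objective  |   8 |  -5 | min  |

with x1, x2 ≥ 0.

(0, 0), (5.333, 0), (0.5, 7.25), (0, 7.5)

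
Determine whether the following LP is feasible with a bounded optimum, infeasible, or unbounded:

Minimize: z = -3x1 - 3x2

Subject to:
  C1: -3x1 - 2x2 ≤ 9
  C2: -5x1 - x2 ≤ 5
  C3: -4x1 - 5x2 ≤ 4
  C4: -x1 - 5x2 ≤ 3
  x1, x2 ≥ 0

Unbounded (objective can decrease without bound)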